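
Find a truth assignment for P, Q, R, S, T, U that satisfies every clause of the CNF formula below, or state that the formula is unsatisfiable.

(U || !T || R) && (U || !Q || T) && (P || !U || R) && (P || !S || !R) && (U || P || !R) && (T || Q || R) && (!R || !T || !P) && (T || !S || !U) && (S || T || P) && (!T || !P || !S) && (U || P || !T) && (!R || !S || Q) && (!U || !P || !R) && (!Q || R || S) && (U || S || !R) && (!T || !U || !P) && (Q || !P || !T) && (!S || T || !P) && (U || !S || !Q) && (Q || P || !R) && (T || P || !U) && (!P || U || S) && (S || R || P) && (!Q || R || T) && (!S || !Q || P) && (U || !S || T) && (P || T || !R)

P=false,  Q=true,  R=true,  S=false,  T=true,  U=true

Case U = true:
Case P = false:
The clause (R) is unit, so R = true.
The clause (!S) is unit, so S = false.
The clause (T) is unit, so T = true.
The clause (Q) is unit, so Q = true.
This assignment satisfies each clause.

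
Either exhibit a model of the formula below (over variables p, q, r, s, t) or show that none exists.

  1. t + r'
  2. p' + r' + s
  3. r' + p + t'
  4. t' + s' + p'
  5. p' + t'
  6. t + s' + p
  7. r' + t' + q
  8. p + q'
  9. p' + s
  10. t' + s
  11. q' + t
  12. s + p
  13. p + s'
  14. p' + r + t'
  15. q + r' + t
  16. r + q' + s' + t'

Case t = 0:
From the singleton clause (r'), r = 0.
From the singleton clause (q'), q = 0.
Case s = 1:
From the singleton clause (p), p = 1.
Every clause now holds.

p: 1, q: 0, r: 0, s: 1, t: 0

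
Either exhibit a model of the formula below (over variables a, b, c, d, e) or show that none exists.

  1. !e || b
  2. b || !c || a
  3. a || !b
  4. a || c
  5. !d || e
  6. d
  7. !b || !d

(d) alone gives d = true.
(e) alone gives e = true.
(b) alone gives b = true.
But (!b) is also a unit clause — contradiction.

UNSATISFIABLE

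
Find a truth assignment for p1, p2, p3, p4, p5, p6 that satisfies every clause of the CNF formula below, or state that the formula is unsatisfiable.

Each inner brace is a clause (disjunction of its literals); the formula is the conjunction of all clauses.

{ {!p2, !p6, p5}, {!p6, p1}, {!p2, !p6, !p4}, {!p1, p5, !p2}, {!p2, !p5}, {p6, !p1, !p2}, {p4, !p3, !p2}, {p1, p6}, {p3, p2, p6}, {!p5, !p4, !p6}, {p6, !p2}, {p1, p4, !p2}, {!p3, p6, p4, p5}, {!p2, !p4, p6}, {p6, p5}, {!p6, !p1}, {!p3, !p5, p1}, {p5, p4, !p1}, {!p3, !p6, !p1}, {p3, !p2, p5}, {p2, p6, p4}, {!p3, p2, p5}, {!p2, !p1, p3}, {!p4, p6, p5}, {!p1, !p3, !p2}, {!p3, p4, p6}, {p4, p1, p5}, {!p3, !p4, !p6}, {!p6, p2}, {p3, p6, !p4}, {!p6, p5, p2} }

Case p6 = false:
The clause (p1) is unit, so p1 = true.
The clause (!p2) is unit, so p2 = false.
The clause (p3) is unit, so p3 = true.
The clause (p5) is unit, so p5 = true.
The clause (p4) is unit, so p4 = true.
This assignment satisfies each clause.

p1=true,  p2=false,  p3=true,  p4=true,  p5=true,  p6=false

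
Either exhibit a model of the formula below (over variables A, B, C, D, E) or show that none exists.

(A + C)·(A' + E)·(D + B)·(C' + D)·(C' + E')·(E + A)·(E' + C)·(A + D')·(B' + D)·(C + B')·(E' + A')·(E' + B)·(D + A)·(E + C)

UNSATISFIABLE

Suppose A = 1.
The clause (E) is unit, so E = 1.
That conflicts with the unit clause (E').
Backtrack on A: now try A = 0.
The clause (C) is unit, so C = 1.
The clause (D) is unit, so D = 1.
That conflicts with the unit clause (D').
Both values of A lead to a conflict.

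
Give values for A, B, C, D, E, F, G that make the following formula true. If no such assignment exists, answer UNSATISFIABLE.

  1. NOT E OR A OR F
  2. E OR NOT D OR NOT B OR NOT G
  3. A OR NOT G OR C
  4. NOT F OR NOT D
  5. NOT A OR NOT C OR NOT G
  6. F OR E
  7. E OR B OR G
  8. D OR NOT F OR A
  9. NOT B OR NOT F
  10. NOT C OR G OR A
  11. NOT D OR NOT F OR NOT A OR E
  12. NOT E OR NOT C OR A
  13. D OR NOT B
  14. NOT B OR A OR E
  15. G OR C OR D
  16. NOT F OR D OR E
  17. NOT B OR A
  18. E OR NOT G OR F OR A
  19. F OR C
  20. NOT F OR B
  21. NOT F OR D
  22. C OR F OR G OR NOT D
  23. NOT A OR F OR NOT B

Branch on F: set F = false.
From the singleton clause (E), E = true.
From the singleton clause (A), A = true.
From the singleton clause (C), C = true.
From the singleton clause (NOT G), G = false.
From the singleton clause (NOT B), B = false.
No clause remains; D is free.

A: true, B: false, C: true, D: true, E: true, F: false, G: false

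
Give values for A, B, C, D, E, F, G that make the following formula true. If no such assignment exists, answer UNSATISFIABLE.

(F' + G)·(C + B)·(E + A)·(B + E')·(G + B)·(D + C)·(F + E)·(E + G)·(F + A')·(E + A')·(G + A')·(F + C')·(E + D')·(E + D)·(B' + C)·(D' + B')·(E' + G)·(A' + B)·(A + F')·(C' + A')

Suppose F = 0.
Unit clause (E) forces E = 1.
Unit clause (B) forces B = 1.
Unit clause (A') forces A = 0.
Unit clause (C') forces C = 0.
But (C) is also a unit clause — contradiction.
Undo F and try F = 1.
Unit clause (G) forces G = 1.
Unit clause (A) forces A = 1.
Unit clause (E) forces E = 1.
Unit clause (B) forces B = 1.
Unit clause (C) forces C = 1.
But (C') is also a unit clause — contradiction.
Neither F = 1 nor F = 0 works.

UNSATISFIABLE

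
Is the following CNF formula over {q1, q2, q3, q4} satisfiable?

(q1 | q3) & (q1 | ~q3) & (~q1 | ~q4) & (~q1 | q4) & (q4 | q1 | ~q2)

Unsatisfiable

Suppose q1 = 1.
Unit clause (~q4) forces q4 = 0.
But (q4) is also a unit clause — contradiction.
Backtrack on q1: now try q1 = 0.
Unit clause (q3) forces q3 = 1.
But (~q3) is also a unit clause — contradiction.
Neither q1 = 1 nor q1 = 0 works.
No assignment satisfies every clause.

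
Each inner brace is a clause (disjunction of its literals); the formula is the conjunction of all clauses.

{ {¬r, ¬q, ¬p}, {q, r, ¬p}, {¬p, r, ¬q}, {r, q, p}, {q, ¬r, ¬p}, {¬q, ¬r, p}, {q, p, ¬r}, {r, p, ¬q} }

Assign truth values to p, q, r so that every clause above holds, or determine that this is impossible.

Suppose r = False.
Suppose q = True.
(¬p) alone gives p = False.
Now (p) is unsatisfied and unit — conflict.
That branch fails; take q = False instead.
(¬p) alone gives p = False.
Now (p) is unsatisfied and unit — conflict.
Neither q = True nor q = False works.
That branch fails; take r = True instead.
Suppose q = False.
(¬p) alone gives p = False.
Now (p) is unsatisfied and unit — conflict.
That branch fails; take q = True instead.
(¬p) alone gives p = False.
Now (p) is unsatisfied and unit — conflict.
Neither q = True nor q = False works.
Neither r = True nor r = False works.

UNSATISFIABLE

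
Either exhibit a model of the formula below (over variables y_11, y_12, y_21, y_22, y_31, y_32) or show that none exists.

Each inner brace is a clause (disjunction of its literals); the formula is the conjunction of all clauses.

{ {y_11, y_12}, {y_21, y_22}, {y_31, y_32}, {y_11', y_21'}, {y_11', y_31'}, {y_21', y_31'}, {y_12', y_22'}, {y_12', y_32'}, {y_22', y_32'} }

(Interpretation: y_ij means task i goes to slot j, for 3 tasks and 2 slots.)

Branch on y_11: set y_11 = 1.
The clause (y_21') is unit, so y_21 = 0.
The clause (y_22) is unit, so y_22 = 1.
The clause (y_31') is unit, so y_31 = 0.
The clause (y_32) is unit, so y_32 = 1.
But (y_32') is also a unit clause — contradiction.
Undo y_11 and try y_11 = 0.
The clause (y_12) is unit, so y_12 = 1.
The clause (y_22') is unit, so y_22 = 0.
The clause (y_21) is unit, so y_21 = 1.
The clause (y_31') is unit, so y_31 = 0.
The clause (y_32) is unit, so y_32 = 1.
But (y_32') is also a unit clause — contradiction.
Both values of y_11 lead to a conflict.

UNSATISFIABLE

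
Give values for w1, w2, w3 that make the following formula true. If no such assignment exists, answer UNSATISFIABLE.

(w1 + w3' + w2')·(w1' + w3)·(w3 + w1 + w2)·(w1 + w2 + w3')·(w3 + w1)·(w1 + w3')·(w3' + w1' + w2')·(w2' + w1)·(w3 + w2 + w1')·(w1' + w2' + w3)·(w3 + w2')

Suppose w1 = 1.
(w3) alone gives w3 = 1.
(w2') alone gives w2 = 0.
All clauses are satisfied.

w1: 1; w2: 0; w3: 1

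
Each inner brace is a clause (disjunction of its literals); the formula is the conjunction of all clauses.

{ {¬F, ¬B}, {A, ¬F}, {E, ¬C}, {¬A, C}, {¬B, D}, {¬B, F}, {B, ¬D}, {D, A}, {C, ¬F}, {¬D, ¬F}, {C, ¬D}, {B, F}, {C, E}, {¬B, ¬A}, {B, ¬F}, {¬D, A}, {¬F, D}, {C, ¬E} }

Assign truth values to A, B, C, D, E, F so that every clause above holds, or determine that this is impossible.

UNSATISFIABLE

Case F = False:
The clause (¬B) is unit, so B = False.
Now (B) is unsatisfied and unit — conflict.
Backtrack on F: now try F = True.
The clause (¬B) is unit, so B = False.
Now (B) is unsatisfied and unit — conflict.
Either choice for F ends in contradiction.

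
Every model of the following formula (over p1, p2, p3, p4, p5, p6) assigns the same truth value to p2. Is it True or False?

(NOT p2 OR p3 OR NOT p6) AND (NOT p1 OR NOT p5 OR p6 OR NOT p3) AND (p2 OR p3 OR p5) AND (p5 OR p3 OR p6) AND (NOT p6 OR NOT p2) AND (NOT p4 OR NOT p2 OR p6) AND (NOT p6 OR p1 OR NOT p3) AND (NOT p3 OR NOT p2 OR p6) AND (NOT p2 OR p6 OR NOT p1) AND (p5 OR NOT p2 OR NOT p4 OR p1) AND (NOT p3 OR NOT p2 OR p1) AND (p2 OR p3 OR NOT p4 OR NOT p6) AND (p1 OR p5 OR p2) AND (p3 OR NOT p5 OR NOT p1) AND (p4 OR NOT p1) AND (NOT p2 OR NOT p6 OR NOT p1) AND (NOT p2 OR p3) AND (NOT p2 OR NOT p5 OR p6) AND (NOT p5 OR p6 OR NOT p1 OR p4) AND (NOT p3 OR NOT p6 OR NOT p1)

Suppose p2 = true.
(NOT p6) alone gives p6 = false.
(NOT p4) alone gives p4 = false.
(NOT p3) alone gives p3 = false.
That conflicts with the unit clause (p3).
So every satisfying assignment has p2 = False.

False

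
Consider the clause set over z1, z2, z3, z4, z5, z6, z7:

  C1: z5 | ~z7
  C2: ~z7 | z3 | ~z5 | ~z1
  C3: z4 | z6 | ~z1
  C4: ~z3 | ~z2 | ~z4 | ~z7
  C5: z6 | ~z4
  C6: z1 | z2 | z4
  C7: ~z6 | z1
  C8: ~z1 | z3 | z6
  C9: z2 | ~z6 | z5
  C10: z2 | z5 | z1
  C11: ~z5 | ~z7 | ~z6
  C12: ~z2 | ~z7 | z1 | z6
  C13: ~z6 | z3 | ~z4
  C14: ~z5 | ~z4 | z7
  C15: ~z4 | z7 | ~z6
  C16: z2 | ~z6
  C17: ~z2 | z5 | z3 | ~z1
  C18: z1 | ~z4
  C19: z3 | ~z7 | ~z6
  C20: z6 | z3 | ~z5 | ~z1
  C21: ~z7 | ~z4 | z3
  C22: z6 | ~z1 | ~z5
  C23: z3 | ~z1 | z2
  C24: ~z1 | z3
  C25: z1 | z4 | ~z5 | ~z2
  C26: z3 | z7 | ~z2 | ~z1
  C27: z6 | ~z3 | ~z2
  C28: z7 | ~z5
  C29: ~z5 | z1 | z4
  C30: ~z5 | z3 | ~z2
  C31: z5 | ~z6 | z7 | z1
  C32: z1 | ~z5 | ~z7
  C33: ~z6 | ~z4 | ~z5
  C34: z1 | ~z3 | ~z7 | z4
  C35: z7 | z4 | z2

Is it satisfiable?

Branch on z5: set z5 = 0.
Unit clause (~z7) forces z7 = 0.
Branch on z6: set z6 = 1.
Unit clause (z1) forces z1 = 1.
Unit clause (z2) forces z2 = 1.
Unit clause (~z4) forces z4 = 0.
Unit clause (z3) forces z3 = 1.
This assignment satisfies each clause.
A satisfying assignment: z1 ↦ 1, z2 ↦ 1, z3 ↦ 1, z4 ↦ 0, z5 ↦ 0, z6 ↦ 1, z7 ↦ 0.

Satisfiable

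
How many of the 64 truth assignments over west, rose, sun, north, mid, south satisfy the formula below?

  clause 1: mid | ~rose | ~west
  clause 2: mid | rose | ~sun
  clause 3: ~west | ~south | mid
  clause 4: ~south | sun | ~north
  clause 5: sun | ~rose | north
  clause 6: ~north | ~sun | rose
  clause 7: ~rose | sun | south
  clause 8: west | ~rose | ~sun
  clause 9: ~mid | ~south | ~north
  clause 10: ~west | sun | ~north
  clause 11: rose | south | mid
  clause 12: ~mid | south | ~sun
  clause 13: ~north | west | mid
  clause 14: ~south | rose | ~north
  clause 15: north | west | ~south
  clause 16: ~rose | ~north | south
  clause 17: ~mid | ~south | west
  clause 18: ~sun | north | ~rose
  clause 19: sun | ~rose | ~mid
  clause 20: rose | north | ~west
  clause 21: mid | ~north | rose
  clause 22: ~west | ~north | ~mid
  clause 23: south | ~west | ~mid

2

There are 2^6 = 64 truth assignments over (west, rose, sun, north, mid, south).
Split on sun. With sun = 1, the clauses containing sun are satisfied and ~sun drops from the rest; 0 of the 2^5 = 32 assignments to the other variables satisfy what remains.
With sun = 0, by the same count on the reduced clause set, 2 assignments work.
Total: 0 + 2 = 2.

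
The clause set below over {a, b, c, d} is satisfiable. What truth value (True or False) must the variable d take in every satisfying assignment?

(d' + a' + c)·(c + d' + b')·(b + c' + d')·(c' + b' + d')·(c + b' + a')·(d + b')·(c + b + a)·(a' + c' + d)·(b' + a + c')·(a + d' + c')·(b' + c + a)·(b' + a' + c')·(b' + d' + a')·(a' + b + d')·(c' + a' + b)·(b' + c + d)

Suppose d = 1.
Suppose a = 0.
The clause (c') is unit, so c = 0.
The clause (b') is unit, so b = 0.
But (b) is also a unit clause — contradiction.
Undo a and try a = 1.
The clause (c) is unit, so c = 1.
The clause (b) is unit, so b = 1.
But (b') is also a unit clause — contradiction.
Neither a = 1 nor a = 0 works.
So every satisfying assignment has d = False.

False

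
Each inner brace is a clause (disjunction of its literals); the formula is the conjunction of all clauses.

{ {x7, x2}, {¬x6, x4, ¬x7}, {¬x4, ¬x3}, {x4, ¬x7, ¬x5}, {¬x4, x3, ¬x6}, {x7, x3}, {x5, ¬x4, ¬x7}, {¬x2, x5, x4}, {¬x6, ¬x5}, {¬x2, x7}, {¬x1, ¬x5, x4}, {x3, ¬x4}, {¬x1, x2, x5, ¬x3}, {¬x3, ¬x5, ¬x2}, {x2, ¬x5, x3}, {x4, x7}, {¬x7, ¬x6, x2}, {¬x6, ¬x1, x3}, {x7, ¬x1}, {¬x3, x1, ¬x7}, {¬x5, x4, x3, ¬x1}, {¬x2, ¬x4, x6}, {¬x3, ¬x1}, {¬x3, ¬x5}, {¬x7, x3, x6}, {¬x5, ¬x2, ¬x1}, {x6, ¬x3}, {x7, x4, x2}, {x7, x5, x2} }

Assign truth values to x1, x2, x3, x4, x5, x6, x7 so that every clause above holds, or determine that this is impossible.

Branch on x7: set x7 = True.
Branch on x6: set x6 = False.
(x3) alone gives x3 = True.
That conflicts with the unit clause (¬x3).
That branch fails; take x6 = True instead.
(x4) alone gives x4 = True.
(¬x3) alone gives x3 = False.
That conflicts with the unit clause (x3).
Neither x6 = True nor x6 = False works.
That branch fails; take x7 = False instead.
(x2) alone gives x2 = True.
That conflicts with the unit clause (¬x2).
Neither x7 = True nor x7 = False works.

UNSATISFIABLE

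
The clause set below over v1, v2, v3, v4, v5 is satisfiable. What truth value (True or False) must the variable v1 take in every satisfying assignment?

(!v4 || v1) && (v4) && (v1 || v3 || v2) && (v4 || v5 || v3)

Suppose v1 = false.
(!v4) alone gives v4 = false.
But (v4) is also a unit clause — contradiction.
So every satisfying assignment has v1 = True.

True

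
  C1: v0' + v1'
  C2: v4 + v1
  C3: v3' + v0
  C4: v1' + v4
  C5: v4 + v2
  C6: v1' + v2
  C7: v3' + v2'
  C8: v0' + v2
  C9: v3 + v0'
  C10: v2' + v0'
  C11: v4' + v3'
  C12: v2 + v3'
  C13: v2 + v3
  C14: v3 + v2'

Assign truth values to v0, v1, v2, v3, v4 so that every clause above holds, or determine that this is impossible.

UNSATISFIABLE

Case v0 = 0:
(v3') alone gives v3 = 0.
(v2) alone gives v2 = 1.
But (v2') is also a unit clause — contradiction.
Undo v0 and try v0 = 1.
(v1') alone gives v1 = 0.
(v4) alone gives v4 = 1.
(v2) alone gives v2 = 1.
But (v2') is also a unit clause — contradiction.
Both values of v0 lead to a conflict.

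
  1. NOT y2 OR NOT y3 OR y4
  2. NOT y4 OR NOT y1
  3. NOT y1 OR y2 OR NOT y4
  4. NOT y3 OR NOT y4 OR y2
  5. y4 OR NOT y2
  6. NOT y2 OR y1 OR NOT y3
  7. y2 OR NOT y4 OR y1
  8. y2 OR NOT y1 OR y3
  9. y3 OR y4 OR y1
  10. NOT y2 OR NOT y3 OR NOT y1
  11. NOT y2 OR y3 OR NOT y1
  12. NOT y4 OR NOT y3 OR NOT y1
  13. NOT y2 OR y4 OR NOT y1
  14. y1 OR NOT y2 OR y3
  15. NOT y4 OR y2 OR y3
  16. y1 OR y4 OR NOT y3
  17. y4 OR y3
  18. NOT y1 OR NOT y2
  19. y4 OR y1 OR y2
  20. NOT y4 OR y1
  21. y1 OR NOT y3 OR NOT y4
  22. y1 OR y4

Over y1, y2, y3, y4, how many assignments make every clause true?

There are 2^4 = 16 truth assignments over (y1, y2, y3, y4).
Check each against the 22 clauses (columns in the order y1, y2, y3, y4):
  F F F F  ✗ fails (y3 OR y4 OR y1)
  F F F T  ✗ fails (y2 OR NOT y4 OR y1)
  F F T F  ✗ fails (y1 OR y4 OR NOT y3)
  F F T T  ✗ fails (NOT y3 OR NOT y4 OR y2)
  F T F F  ✗ fails (y4 OR NOT y2)
  F T F T  ✗ fails (y1 OR NOT y2 OR y3)
  F T T F  ✗ fails (NOT y2 OR NOT y3 OR y4)
  F T T T  ✗ fails (NOT y2 OR y1 OR NOT y3)
  T F F F  ✗ fails (y2 OR NOT y1 OR y3)
  T F F T  ✗ fails (NOT y4 OR NOT y1)
  T F T F  ✓ satisfies all
  T F T T  ✗ fails (NOT y4 OR NOT y1)
  T T F F  ✗ fails (y4 OR NOT y2)
  T T F T  ✗ fails (NOT y4 OR NOT y1)
  T T T F  ✗ fails (NOT y2 OR NOT y3 OR y4)
  T T T T  ✗ fails (NOT y4 OR NOT y1)
1 of the 16 rows is a model.

1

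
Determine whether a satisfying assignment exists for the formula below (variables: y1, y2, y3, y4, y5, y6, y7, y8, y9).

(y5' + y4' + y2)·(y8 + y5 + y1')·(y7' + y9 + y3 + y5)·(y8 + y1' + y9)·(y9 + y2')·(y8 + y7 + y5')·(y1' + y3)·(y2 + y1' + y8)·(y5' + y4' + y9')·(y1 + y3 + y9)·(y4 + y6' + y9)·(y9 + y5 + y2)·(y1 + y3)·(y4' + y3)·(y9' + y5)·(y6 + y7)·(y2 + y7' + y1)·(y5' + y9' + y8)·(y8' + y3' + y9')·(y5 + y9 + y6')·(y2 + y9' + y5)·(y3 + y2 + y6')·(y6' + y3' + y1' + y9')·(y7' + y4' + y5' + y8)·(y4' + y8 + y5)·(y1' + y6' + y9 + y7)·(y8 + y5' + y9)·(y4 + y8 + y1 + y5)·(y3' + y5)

Case y9 = 0:
From the singleton clause (y2'), y2 = 0.
From the singleton clause (y5), y5 = 1.
From the singleton clause (y4'), y4 = 0.
From the singleton clause (y6'), y6 = 0.
From the singleton clause (y7), y7 = 1.
From the singleton clause (y1), y1 = 1.
From the singleton clause (y8), y8 = 1.
From the singleton clause (y3), y3 = 1.
All clauses are satisfied.
A satisfying assignment: y1: 1,  y2: 0,  y3: 1,  y4: 0,  y5: 1,  y6: 0,  y7: 1,  y8: 1,  y9: 0.

Yes, satisfiable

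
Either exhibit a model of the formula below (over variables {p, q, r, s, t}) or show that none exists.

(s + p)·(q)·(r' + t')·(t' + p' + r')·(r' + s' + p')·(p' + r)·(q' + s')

The clause (q) is unit, so q = 1.
The clause (s') is unit, so s = 0.
The clause (p) is unit, so p = 1.
The clause (r) is unit, so r = 1.
The clause (t') is unit, so t = 0.
All clauses are satisfied.

p=1; q=1; r=1; s=0; t=0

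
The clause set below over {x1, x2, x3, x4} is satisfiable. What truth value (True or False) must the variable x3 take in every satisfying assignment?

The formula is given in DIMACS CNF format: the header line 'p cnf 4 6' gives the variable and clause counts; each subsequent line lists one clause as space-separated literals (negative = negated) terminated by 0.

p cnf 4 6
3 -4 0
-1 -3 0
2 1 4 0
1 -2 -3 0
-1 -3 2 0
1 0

False

Suppose x3 = True.
Unit clause (¬x1) forces x1 = False.
But (x1) is also a unit clause — contradiction.
So every satisfying assignment has x3 = False.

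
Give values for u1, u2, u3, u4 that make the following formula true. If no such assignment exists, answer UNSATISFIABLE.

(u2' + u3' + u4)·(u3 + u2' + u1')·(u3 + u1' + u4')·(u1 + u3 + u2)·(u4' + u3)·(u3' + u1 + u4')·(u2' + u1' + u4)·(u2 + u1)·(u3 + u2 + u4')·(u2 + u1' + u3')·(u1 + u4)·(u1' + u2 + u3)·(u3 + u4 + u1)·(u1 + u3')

Try u4 = 1.
From the singleton clause (u3), u3 = 1.
From the singleton clause (u1), u1 = 1.
From the singleton clause (u2), u2 = 1.
This assignment satisfies each clause.

u1 ↦ 1; u2 ↦ 1; u3 ↦ 1; u4 ↦ 1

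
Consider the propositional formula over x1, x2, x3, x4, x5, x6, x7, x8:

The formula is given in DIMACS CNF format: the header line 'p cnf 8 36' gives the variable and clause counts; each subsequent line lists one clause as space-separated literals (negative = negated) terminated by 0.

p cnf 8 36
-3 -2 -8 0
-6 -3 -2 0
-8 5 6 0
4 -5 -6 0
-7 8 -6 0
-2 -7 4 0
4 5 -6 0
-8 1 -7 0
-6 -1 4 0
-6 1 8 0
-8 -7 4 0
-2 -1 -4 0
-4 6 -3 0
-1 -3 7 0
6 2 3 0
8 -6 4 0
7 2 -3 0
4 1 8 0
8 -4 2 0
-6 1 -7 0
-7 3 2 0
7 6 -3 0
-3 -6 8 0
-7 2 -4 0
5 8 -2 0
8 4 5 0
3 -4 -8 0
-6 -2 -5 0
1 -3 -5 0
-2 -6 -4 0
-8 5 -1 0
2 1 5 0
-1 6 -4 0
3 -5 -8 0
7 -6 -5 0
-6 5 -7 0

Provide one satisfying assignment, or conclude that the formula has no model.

Case x3 = True:
Case x2 = False:
(x7) alone gives x7 = True.
(¬x4) alone gives x4 = False.
(¬x8) alone gives x8 = False.
(¬x6) alone gives x6 = False.
(x1) alone gives x1 = True.
(x5) alone gives x5 = True.
All clauses are satisfied.

x1=True, x2=False, x3=True, x4=False, x5=True, x6=False, x7=True, x8=False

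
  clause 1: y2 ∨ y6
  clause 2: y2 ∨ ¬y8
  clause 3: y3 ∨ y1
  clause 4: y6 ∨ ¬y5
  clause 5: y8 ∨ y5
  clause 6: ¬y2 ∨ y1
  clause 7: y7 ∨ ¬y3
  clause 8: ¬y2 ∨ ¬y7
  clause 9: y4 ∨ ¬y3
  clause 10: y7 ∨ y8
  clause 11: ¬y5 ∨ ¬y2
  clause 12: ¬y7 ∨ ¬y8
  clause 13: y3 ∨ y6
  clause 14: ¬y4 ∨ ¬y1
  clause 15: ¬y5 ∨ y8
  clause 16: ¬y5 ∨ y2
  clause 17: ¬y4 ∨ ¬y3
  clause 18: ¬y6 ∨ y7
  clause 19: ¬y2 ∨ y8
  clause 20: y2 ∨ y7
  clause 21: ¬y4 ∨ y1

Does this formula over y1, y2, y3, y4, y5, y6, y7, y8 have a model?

Try y2 = True.
From the singleton clause (y1), y1 = True.
From the singleton clause (¬y7), y7 = False.
From the singleton clause (¬y3), y3 = False.
From the singleton clause (y8), y8 = True.
From the singleton clause (¬y5), y5 = False.
From the singleton clause (y6), y6 = True.
But (¬y6) is also a unit clause — contradiction.
Undo y2 and try y2 = False.
From the singleton clause (y6), y6 = True.
From the singleton clause (¬y8), y8 = False.
From the singleton clause (y5), y5 = True.
But (¬y5) is also a unit clause — contradiction.
Neither y2 = True nor y2 = False works.
No assignment satisfies every clause.

Unsatisfiable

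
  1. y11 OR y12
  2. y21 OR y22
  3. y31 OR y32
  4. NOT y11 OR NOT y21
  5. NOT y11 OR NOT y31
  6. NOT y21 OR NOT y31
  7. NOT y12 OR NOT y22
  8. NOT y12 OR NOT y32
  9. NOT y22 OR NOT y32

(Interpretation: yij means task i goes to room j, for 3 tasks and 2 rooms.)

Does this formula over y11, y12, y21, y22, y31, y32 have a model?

Try y11 = true.
(NOT y21) alone gives y21 = false.
(y22) alone gives y22 = true.
(NOT y31) alone gives y31 = false.
(y32) alone gives y32 = true.
But (NOT y32) is also a unit clause — contradiction.
That branch fails; take y11 = false instead.
(y12) alone gives y12 = true.
(NOT y22) alone gives y22 = false.
(y21) alone gives y21 = true.
(NOT y31) alone gives y31 = false.
(y32) alone gives y32 = true.
But (NOT y32) is also a unit clause — contradiction.
Neither y11 = true nor y11 = false works.
No assignment satisfies every clause.

Unsatisfiable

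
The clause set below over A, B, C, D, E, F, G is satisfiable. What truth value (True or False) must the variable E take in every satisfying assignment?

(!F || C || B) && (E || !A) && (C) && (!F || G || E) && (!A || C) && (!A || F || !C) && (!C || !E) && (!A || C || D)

Suppose E = true.
The clause (C) is unit, so C = true.
But (!C) is also a unit clause — contradiction.
So every satisfying assignment has E = False.

False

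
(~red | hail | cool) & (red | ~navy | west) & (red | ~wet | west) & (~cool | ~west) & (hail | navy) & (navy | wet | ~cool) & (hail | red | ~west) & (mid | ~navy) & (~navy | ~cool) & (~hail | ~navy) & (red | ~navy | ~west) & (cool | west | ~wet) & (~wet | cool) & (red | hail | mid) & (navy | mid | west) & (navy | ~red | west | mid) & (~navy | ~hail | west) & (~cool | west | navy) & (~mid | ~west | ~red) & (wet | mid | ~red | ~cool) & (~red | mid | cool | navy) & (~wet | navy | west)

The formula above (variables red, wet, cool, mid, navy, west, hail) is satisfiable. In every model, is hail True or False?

True

Suppose hail = 0.
Unit clause (navy) forces navy = 1.
Unit clause (mid) forces mid = 1.
Unit clause (~cool) forces cool = 0.
Unit clause (~red) forces red = 0.
Unit clause (west) forces west = 1.
That conflicts with the unit clause (~west).
So every satisfying assignment has hail = True.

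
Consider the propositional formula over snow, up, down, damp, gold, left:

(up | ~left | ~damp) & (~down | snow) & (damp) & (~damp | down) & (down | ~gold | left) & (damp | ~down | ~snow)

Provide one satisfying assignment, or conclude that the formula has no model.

snow: 1,  up: 1,  down: 1,  damp: 1,  gold: 0,  left: 1

The clause (damp) is unit, so damp = 1.
The clause (down) is unit, so down = 1.
The clause (snow) is unit, so snow = 1.
Branch on up: set up = 1.
Every clause is now satisfied; gold, left are unconstrained.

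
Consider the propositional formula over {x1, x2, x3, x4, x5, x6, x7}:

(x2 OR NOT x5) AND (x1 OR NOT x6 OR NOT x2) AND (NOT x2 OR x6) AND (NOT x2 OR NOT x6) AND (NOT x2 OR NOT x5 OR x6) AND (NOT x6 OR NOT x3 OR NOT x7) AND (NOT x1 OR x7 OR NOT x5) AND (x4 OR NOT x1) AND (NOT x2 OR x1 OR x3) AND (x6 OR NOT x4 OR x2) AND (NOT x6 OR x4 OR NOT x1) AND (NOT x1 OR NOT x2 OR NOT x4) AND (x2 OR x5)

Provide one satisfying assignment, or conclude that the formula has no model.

Case x2 = true:
From the singleton clause (x6), x6 = true.
Now (NOT x6) is unsatisfied and unit — conflict.
That branch fails; take x2 = false instead.
From the singleton clause (NOT x5), x5 = false.
Now (x5) is unsatisfied and unit — conflict.
Neither x2 = true nor x2 = false works.

UNSATISFIABLE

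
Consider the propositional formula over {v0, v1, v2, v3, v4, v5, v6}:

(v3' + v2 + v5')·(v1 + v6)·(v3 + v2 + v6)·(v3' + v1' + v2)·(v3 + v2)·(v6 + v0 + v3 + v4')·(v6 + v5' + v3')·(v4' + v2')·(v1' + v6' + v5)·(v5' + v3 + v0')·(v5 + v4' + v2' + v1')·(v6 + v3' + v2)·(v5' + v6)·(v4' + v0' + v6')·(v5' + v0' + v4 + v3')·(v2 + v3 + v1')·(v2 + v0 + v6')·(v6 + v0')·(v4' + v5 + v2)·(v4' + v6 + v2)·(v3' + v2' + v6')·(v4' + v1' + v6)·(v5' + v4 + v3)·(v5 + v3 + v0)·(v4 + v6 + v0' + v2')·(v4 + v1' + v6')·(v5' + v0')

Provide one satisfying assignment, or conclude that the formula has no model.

v0: 1, v1: 0, v2: 0, v3: 1, v4: 0, v5: 0, v6: 1

Case v1 = 0:
The clause (v6) is unit, so v6 = 1.
Case v3 = 1:
The clause (v2') is unit, so v2 = 0.
The clause (v5') is unit, so v5 = 0.
The clause (v0) is unit, so v0 = 1.
The clause (v4') is unit, so v4 = 0.
This assignment satisfies each clause.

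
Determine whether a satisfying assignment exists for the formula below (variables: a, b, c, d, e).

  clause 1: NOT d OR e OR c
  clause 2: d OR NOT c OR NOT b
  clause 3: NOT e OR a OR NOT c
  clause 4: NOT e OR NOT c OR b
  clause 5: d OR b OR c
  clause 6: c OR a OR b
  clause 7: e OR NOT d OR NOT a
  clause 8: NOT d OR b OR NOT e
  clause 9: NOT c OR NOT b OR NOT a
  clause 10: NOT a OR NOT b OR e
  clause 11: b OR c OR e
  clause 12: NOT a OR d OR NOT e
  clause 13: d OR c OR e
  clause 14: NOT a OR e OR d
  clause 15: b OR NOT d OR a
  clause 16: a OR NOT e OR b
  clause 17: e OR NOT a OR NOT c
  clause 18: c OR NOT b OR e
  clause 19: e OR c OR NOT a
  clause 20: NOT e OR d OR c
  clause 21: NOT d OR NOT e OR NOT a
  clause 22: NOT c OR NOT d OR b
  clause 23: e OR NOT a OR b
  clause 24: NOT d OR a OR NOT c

Branch on d: set d = false.
Branch on c: set c = true.
From the singleton clause (NOT b), b = false.
From the singleton clause (NOT e), e = false.
From the singleton clause (NOT a), a = false.
Every clause now holds.
A satisfying assignment: a ↦ false,  b ↦ false,  c ↦ true,  d ↦ false,  e ↦ false.

Yes, satisfiable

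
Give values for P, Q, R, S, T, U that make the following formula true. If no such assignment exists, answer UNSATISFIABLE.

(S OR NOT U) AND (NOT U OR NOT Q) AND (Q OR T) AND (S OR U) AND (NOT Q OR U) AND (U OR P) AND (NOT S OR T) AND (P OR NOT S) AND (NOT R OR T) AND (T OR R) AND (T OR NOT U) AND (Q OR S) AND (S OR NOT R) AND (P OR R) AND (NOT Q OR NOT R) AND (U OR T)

Branch on S: set S = true.
The clause (T) is unit, so T = true.
The clause (P) is unit, so P = true.
Branch on U: set U = false.
The clause (NOT Q) is unit, so Q = false.
All clauses hold; R can take either value.

P: true, Q: false, R: false, S: true, T: true, U: false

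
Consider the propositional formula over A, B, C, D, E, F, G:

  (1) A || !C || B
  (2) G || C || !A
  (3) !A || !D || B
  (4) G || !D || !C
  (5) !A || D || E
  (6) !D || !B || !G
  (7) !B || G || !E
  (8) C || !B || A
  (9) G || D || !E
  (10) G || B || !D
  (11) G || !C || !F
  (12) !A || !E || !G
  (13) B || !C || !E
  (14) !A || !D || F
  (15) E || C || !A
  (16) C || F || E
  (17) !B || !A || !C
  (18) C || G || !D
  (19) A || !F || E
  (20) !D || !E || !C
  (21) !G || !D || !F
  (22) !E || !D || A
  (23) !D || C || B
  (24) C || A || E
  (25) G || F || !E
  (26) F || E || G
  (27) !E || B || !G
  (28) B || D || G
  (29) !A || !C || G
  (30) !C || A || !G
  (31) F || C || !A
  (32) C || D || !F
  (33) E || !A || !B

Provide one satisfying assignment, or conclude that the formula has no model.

Suppose A = true.
Suppose G = true.
From the singleton clause (!E), E = false.
From the singleton clause (D), D = true.
From the singleton clause (B), B = true.
Now (!B) is unsatisfied and unit — conflict.
So G must be the other value — set G = false.
From the singleton clause (C), C = true.
Now (!C) is unsatisfied and unit — conflict.
Both values of G lead to a conflict.
So A must be the other value — set A = false.
Suppose C = false.
From the singleton clause (!B), B = false.
From the singleton clause (!D), D = false.
From the singleton clause (E), E = true.
From the singleton clause (G), G = true.
Now (!G) is unsatisfied and unit — conflict.
So C must be the other value — set C = true.
From the singleton clause (B), B = true.
From the singleton clause (!G), G = false.
From the singleton clause (!D), D = false.
From the singleton clause (!E), E = false.
From the singleton clause (!F), F = false.
Now (F) is unsatisfied and unit — conflict.
Both values of C lead to a conflict.
Both values of A lead to a conflict.

UNSATISFIABLE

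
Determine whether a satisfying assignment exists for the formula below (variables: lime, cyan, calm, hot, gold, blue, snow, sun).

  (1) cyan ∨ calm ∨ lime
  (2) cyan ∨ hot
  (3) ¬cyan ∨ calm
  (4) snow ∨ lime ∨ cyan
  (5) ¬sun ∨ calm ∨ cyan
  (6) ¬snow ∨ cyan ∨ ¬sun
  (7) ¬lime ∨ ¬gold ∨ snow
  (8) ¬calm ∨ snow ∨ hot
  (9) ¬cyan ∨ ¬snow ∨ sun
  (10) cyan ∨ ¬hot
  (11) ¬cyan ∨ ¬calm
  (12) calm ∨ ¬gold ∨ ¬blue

Unsatisfiable

Branch on cyan: set cyan = True.
From the singleton clause (calm), calm = True.
But (¬calm) is also a unit clause — contradiction.
So cyan must be the other value — set cyan = False.
From the singleton clause (hot), hot = True.
But (¬hot) is also a unit clause — contradiction.
Both values of cyan lead to a conflict.
No assignment satisfies every clause.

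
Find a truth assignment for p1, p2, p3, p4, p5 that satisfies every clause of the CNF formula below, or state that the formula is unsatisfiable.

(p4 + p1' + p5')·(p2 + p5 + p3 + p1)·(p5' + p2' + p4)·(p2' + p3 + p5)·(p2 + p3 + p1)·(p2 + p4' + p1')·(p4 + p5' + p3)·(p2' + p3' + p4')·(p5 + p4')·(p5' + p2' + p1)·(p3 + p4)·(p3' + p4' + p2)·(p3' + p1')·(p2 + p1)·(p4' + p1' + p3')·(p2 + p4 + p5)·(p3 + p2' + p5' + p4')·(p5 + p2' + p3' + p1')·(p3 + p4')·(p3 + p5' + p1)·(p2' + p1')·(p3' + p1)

Branch on p5: set p5 = 1.
Branch on p4: set p4 = 1.
Unit clause (p3) forces p3 = 1.
Unit clause (p2') forces p2 = 0.
That conflicts with the unit clause (p2).
That branch fails; take p4 = 0 instead.
Unit clause (p1') forces p1 = 0.
Unit clause (p2') forces p2 = 0.
That conflicts with the unit clause (p2).
Either choice for p4 ends in contradiction.
That branch fails; take p5 = 0 instead.
Unit clause (p4') forces p4 = 0.
Unit clause (p3) forces p3 = 1.
Unit clause (p1') forces p1 = 0.
That conflicts with the unit clause (p1).
Either choice for p5 ends in contradiction.

UNSATISFIABLE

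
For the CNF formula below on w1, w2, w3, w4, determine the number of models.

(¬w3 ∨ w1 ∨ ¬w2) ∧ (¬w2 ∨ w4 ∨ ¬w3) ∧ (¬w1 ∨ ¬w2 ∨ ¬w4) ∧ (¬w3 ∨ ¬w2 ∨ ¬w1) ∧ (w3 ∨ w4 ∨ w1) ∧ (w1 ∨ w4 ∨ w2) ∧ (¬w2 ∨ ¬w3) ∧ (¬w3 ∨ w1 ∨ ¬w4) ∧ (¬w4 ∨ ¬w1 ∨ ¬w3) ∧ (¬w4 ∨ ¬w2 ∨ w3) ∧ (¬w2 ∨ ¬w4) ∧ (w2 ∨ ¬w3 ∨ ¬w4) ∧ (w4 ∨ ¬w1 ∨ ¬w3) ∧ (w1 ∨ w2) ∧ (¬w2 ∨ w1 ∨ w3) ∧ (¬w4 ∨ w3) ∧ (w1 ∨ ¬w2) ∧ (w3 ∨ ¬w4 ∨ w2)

2

There are 2^4 = 16 truth assignments over (w1, w2, w3, w4).
Check each against the 18 clauses (columns in the order w1, w2, w3, w4):
  F F F F  ✗ fails (w3 ∨ w4 ∨ w1)
  F F F T  ✗ fails (w1 ∨ w2)
  F F T F  ✗ fails (w1 ∨ w4 ∨ w2)
  F F T T  ✗ fails (¬w3 ∨ w1 ∨ ¬w4)
  F T F F  ✗ fails (w3 ∨ w4 ∨ w1)
  F T F T  ✗ fails (¬w4 ∨ ¬w2 ∨ w3)
  F T T F  ✗ fails (¬w3 ∨ w1 ∨ ¬w2)
  F T T T  ✗ fails (¬w3 ∨ w1 ∨ ¬w2)
  T F F F  ✓ satisfies all
  T F F T  ✗ fails (¬w4 ∨ w3)
  T F T F  ✗ fails (w4 ∨ ¬w1 ∨ ¬w3)
  T F T T  ✗ fails (¬w4 ∨ ¬w1 ∨ ¬w3)
  T T F F  ✓ satisfies all
  T T F T  ✗ fails (¬w1 ∨ ¬w2 ∨ ¬w4)
  T T T F  ✗ fails (¬w2 ∨ w4 ∨ ¬w3)
  T T T T  ✗ fails (¬w1 ∨ ¬w2 ∨ ¬w4)
2 of the 16 rows are models.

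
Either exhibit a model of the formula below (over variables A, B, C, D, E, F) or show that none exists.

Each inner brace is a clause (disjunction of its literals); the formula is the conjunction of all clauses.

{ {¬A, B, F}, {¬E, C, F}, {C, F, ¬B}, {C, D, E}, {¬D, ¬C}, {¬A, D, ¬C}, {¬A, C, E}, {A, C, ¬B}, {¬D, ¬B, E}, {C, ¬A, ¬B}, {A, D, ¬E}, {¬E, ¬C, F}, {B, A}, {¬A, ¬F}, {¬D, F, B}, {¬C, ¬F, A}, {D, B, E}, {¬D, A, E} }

Branch on D: set D = False.
Branch on C: set C = True.
From the singleton clause (¬A), A = False.
From the singleton clause (¬E), E = False.
From the singleton clause (B), B = True.
From the singleton clause (¬F), F = False.
Every clause now holds.

A ↦ False; B ↦ True; C ↦ True; D ↦ False; E ↦ False; F ↦ False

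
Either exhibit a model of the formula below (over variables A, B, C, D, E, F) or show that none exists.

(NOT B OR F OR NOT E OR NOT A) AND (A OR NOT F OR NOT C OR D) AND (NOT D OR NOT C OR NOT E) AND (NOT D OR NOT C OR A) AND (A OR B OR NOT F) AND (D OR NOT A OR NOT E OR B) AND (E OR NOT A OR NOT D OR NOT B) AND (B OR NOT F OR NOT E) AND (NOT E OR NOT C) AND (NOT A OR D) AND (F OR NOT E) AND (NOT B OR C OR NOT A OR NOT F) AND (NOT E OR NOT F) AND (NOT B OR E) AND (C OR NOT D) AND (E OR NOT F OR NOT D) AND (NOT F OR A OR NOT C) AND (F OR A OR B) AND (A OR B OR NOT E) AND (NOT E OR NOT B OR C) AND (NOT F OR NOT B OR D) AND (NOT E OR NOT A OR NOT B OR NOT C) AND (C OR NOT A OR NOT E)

Try E = false.
From the singleton clause (NOT B), B = false.
Try A = true.
From the singleton clause (D), D = true.
From the singleton clause (C), C = true.
From the singleton clause (NOT F), F = false.
This assignment satisfies each clause.

A ↦ true,  B ↦ false,  C ↦ true,  D ↦ true,  E ↦ false,  F ↦ false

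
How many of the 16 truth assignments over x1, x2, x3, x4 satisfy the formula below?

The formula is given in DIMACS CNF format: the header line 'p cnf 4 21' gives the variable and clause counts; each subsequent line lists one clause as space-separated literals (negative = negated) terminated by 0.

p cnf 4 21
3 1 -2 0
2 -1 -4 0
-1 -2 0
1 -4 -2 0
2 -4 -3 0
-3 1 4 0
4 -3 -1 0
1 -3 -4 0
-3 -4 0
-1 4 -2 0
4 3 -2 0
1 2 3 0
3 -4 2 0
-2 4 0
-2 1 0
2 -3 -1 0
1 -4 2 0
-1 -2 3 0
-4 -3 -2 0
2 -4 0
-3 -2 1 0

There are 2^4 = 16 truth assignments over (x1, x2, x3, x4).
Check each against the 21 clauses (columns in the order x1, x2, x3, x4):
  F F F F  ✗ fails (x1 ∨ x2 ∨ x3)
  F F F T  ✗ fails (x1 ∨ x2 ∨ x3)
  F F T F  ✗ fails (¬x3 ∨ x1 ∨ x4)
  F F T T  ✗ fails (x2 ∨ ¬x4 ∨ ¬x3)
  F T F F  ✗ fails (x3 ∨ x1 ∨ ¬x2)
  F T F T  ✗ fails (x3 ∨ x1 ∨ ¬x2)
  F T T F  ✗ fails (¬x3 ∨ x1 ∨ x4)
  F T T T  ✗ fails (x1 ∨ ¬x4 ∨ ¬x2)
  T F F F  ✓ satisfies all
  T F F T  ✗ fails (x2 ∨ ¬x1 ∨ ¬x4)
  T F T F  ✗ fails (x4 ∨ ¬x3 ∨ ¬x1)
  T F T T  ✗ fails (x2 ∨ ¬x1 ∨ ¬x4)
  T T F F  ✗ fails (¬x1 ∨ ¬x2)
  T T F T  ✗ fails (¬x1 ∨ ¬x2)
  T T T F  ✗ fails (¬x1 ∨ ¬x2)
  T T T T  ✗ fails (¬x1 ∨ ¬x2)
1 of the 16 rows is a model.

1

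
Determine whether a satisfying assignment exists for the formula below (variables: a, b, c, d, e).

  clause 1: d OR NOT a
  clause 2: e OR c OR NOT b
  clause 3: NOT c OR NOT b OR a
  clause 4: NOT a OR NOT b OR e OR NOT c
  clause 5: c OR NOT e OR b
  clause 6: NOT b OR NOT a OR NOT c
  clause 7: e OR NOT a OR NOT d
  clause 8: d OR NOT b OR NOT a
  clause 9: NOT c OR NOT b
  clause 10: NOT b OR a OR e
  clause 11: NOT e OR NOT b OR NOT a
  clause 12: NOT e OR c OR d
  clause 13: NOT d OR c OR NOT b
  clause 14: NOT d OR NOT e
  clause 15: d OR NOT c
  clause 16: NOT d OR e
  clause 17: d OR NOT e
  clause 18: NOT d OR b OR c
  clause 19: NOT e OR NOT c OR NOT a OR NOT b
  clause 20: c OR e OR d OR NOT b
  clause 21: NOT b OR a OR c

Suppose d = false.
Unit clause (NOT a) forces a = false.
Unit clause (NOT c) forces c = false.
Unit clause (NOT e) forces e = false.
Unit clause (NOT b) forces b = false.
Every clause now holds.
A satisfying assignment: a=false; b=false; c=false; d=false; e=false.

Yes, satisfiable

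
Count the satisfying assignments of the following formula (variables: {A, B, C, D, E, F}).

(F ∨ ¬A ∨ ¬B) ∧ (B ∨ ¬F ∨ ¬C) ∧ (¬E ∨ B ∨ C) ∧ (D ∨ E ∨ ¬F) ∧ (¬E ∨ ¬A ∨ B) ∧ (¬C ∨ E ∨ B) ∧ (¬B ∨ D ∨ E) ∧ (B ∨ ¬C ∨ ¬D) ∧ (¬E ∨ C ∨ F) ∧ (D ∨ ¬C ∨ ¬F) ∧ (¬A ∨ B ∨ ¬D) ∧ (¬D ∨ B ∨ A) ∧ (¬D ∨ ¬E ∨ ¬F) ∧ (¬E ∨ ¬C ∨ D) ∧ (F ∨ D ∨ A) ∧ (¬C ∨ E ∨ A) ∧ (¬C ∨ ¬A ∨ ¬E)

8

There are 2^6 = 64 truth assignments over (A, B, C, D, E, F).
Split on F. With F = True, the clauses containing F are satisfied and ¬F drops from the rest; 5 of the 2^5 = 32 assignments to the other variables satisfy what remains.
With F = False, by the same count on the reduced clause set, 3 assignments work.
(One model: A=F, B=T, C=F, D=F, E=T, F=T.)
Total: 5 + 3 = 8.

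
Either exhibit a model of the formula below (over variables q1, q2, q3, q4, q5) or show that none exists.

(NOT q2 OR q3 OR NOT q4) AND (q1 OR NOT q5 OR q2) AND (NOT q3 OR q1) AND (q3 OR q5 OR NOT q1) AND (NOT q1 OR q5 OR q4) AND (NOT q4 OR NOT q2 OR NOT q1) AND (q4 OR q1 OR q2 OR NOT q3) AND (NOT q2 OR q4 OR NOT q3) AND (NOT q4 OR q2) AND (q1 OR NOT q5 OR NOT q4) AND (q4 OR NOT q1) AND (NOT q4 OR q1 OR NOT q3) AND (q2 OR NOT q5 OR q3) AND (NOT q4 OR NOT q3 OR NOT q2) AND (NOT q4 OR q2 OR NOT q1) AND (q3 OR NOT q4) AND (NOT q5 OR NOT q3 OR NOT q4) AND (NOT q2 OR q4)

Case q3 = false:
The clause (NOT q4) is unit, so q4 = false.
The clause (NOT q1) is unit, so q1 = false.
The clause (NOT q2) is unit, so q2 = false.
The clause (NOT q5) is unit, so q5 = false.
This assignment satisfies each clause.

q1=false, q2=false, q3=false, q4=false, q5=false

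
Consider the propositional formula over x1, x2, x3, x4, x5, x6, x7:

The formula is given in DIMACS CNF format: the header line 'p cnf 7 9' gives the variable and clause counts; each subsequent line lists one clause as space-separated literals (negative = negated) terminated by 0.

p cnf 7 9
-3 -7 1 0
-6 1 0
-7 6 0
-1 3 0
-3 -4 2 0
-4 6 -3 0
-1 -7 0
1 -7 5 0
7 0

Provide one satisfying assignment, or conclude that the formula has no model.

(x7) alone gives x7 = True.
(x6) alone gives x6 = True.
(x1) alone gives x1 = True.
That conflicts with the unit clause (¬x1).

UNSATISFIABLE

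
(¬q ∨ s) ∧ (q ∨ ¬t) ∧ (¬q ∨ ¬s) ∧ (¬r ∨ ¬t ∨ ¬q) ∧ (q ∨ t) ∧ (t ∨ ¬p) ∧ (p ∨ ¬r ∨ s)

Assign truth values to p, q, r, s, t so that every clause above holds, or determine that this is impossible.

Branch on q: set q = False.
Unit clause (¬t) forces t = False.
But (t) is also a unit clause — contradiction.
That branch fails; take q = True instead.
Unit clause (s) forces s = True.
But (¬s) is also a unit clause — contradiction.
Either choice for q ends in contradiction.

UNSATISFIABLE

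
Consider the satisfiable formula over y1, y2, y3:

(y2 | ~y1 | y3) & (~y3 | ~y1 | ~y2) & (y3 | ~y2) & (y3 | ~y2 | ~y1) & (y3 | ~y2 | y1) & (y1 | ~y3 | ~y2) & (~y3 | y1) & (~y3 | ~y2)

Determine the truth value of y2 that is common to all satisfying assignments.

False

Suppose y2 = 1.
Unit clause (y3) forces y3 = 1.
Now (~y3) is unsatisfied and unit — conflict.
So every satisfying assignment has y2 = False.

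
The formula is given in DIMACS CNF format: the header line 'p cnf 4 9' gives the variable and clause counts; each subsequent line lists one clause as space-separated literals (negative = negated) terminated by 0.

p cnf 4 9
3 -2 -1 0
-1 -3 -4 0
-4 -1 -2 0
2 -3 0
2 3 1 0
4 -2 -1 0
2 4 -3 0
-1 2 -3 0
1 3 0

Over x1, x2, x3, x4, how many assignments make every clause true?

4

There are 2^4 = 16 truth assignments over (x1, x2, x3, x4).
Check each against the 9 clauses (columns in the order x1, x2, x3, x4):
  F F F F  ✗ fails (x2 ∨ x3 ∨ x1)
  F F F T  ✗ fails (x2 ∨ x3 ∨ x1)
  F F T F  ✗ fails (x2 ∨ ¬x3)
  F F T T  ✗ fails (x2 ∨ ¬x3)
  F T F F  ✗ fails (x1 ∨ x3)
  F T F T  ✗ fails (x1 ∨ x3)
  F T T F  ✓ satisfies all
  F T T T  ✓ satisfies all
  T F F F  ✓ satisfies all
  T F F T  ✓ satisfies all
  T F T F  ✗ fails (x2 ∨ ¬x3)
  T F T T  ✗ fails (¬x1 ∨ ¬x3 ∨ ¬x4)
  T T F F  ✗ fails (x3 ∨ ¬x2 ∨ ¬x1)
  T T F T  ✗ fails (x3 ∨ ¬x2 ∨ ¬x1)
  T T T F  ✗ fails (x4 ∨ ¬x2 ∨ ¬x1)
  T T T T  ✗ fails (¬x1 ∨ ¬x3 ∨ ¬x4)
4 of the 16 rows are models.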